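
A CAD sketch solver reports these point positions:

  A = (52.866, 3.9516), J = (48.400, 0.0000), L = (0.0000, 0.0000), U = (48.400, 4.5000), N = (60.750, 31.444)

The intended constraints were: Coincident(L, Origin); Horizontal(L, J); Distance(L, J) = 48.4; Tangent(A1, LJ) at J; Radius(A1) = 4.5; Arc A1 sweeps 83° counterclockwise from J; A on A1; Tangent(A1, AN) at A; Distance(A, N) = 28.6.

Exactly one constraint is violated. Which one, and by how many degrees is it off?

Tangent(A1, AN) at A — off by 9.00°.

L = (0.00, 0.00) ✓; L.y = 0.00, J.y = 0.00 ✓; |LJ| = 48.40 ✓; ∠(UJ, JL) = 90.00° ✓; |UJ| = 4.500 ✓; bearing(U→A) − bearing(U→J) = 83.00° ✓; |UA| = 4.500 ✓; ∠(UA, AN) = 99.00° ✗; |AN| = 28.60 ✓.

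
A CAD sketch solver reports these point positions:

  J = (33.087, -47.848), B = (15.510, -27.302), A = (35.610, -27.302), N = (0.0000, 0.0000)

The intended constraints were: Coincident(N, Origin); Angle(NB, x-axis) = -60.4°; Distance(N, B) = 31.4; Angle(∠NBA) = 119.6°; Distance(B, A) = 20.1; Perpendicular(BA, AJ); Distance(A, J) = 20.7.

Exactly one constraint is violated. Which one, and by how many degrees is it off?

Perpendicular(BA, AJ) — off by 7.00°.

N = (0.00, 0.00) ✓; NB at -60.40° ✓; |NB| = 31.40 ✓; ∠NBA = 119.6° ✓; |BA| = 20.10 ✓; ∠(BA, AJ) = 97.00° ✗; |AJ| = 20.70 ✓.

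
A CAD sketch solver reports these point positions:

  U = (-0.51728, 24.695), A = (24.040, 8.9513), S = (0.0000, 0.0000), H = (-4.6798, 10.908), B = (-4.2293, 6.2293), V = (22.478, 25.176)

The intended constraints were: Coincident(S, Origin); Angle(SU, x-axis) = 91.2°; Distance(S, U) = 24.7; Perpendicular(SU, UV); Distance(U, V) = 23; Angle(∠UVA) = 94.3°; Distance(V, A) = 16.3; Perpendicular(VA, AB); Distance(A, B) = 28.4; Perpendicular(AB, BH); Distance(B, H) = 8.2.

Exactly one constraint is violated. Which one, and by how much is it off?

Distance(B, H) = 8.2 — off by 3.50.

S = (0.00, 0.00) ✓; SU at 91.20° ✓; |SU| = 24.70 ✓; ∠(SU, UV) = 90.00° ✓; |UV| = 23.00 ✓; ∠UVA = 94.30° ✓; |VA| = 16.30 ✓; ∠(VA, AB) = 90.00° ✓; |AB| = 28.40 ✓; ∠(AB, BH) = 90.00° ✓; |BH| = 4.700 ✗.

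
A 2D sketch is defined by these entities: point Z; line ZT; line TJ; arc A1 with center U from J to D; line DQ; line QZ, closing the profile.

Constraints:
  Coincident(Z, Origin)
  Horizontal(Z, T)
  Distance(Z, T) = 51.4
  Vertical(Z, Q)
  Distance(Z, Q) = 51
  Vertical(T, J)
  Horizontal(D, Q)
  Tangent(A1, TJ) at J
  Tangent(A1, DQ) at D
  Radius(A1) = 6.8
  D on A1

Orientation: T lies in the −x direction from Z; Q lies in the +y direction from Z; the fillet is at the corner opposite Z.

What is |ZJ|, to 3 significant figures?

67.8

The virtual corner opposite Z is at (-51.4, 51.0). Since A1 is tangent to TJ there, UJ ⟂ TJ and the tangent condition forces UD to be normal to DQ, with radius 6.8, so the center U sits 6.8 in from both sides at U = (-44.6, 44.2). That places the tangent points at J = (-51.4, 44.2) on TJ and D = (-44.6, 51.0) on DQ. Then |ZJ| = |J − Z| = 67.8.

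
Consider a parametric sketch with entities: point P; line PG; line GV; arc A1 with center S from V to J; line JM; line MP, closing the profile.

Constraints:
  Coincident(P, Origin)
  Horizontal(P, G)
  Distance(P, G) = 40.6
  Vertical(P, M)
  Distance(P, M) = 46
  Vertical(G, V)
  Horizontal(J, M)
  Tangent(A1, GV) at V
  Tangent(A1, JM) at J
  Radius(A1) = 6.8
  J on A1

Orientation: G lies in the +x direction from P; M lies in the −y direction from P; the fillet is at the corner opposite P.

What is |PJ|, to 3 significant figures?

57.1

P is at the origin; P and G share the same y with |PG| = 40.6 and G on the +x side, so G = (40.6, 0.00). P and M share the same x with |PM| = 46.0 and M on the −y side, so M = (0.00, -46.0). The virtual corner opposite P is at (40.6, -46.0). Since A1 is tangent to GV there, SV ⟂ GV and the tangent condition forces SJ to be normal to JM, with radius 6.8, so the center S sits 6.8 in from both sides at S = (33.8, -39.2). That places the tangent points at V = (40.6, -39.2) on GV and J = (33.8, -46.0) on JM. Then |PJ| = |J − P| = 57.1.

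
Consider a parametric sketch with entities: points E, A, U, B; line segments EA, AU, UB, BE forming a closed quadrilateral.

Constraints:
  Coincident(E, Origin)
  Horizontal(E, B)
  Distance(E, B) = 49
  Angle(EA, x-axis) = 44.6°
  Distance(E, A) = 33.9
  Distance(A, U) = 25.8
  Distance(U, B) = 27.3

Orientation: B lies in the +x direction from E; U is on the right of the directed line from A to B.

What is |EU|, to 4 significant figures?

21.85

Checks: |AU| = 25.80 ✓; |UB| = 27.30 ✓.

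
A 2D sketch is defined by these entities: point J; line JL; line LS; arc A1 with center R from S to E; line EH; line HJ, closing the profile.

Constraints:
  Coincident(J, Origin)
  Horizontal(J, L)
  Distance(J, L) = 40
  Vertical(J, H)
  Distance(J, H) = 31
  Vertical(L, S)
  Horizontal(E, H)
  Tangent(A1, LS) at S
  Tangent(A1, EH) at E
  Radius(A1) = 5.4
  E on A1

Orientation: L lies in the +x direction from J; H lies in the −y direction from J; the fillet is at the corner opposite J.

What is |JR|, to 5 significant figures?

43.041

J is at the origin; J and L share the same y with |JL| = 40.0 and L on the +x side, so L = (40.000, 0.0000). J and H share the same x with |JH| = 31.0 and H on the −y side, so H = (0.0000, -31.000). The virtual corner opposite J is at (40.000, -31.000). Since A1 is tangent to LS there, RS ⟂ LS and since A1 is tangent to EH there, RE ⟂ EH, with radius 5.4, so the center R sits 5.4 in from both sides at R = (34.600, -25.600). Then |JR| = |R − J| = 43.041.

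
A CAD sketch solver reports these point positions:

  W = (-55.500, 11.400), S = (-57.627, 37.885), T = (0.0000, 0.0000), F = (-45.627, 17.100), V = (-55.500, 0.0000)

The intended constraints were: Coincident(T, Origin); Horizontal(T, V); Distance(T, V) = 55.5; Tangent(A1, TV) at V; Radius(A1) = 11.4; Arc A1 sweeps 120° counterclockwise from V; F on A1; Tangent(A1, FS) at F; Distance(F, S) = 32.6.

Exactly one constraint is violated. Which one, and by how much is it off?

Distance(F, S) = 32.6 — off by 8.60.

T = (0.00, 0.00) ✓; T.y = 0.00, V.y = 0.00 ✓; |TV| = 55.50 ✓; ∠(WV, VT) = 90.00° ✓; |WV| = 11.40 ✓; bearing(W→F) − bearing(W→V) = 120.0° ✓; |WF| = 11.40 ✓; ∠(WF, FS) = 90.00° ✓; |FS| = 24.00 ✗.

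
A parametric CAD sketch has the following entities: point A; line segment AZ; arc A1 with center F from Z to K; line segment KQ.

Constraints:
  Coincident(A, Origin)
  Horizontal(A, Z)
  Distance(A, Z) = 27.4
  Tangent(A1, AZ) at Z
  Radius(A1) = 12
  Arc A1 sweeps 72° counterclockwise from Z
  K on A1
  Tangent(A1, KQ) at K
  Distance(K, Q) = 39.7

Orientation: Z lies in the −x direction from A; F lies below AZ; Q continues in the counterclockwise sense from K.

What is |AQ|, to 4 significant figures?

68.77

On A1, Z sits at bearing 90° from F; a 72° counterclockwise sweep puts K at bearing 162°, so K = F + 12.0·(cos 162°, sin 162°) = (-38.81, -8.292). Since A1 is tangent to KQ there, FK ⟂ KQ, so KQ runs along (−sin 162°, cos 162°); with |KQ| = 39.7, Q = (-51.08, -46.05). Then |AQ| = |Q − A| = 68.77.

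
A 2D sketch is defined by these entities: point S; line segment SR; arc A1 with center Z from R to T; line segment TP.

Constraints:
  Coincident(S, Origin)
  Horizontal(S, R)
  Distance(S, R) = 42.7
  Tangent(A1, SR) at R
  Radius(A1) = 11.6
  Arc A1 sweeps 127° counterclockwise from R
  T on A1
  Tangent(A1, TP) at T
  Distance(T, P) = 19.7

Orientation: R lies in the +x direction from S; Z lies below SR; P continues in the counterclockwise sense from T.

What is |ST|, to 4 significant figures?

38.25

S is at the origin; S and R share the same y with |SR| = 42.7 and R on the +x side, so R = (42.70, 0.000). Tangency of A1 to SR means the radius ZR is perpendicular to SR, so Z = R + (0, -11.6) = (42.70, -11.60). On A1, R sits at bearing 90° from Z; a 127° counterclockwise sweep puts T at bearing 217°, so T = Z + 11.6·(cos 217°, sin 217°) = (33.44, -18.58). Then |ST| = |T − S| = 38.25.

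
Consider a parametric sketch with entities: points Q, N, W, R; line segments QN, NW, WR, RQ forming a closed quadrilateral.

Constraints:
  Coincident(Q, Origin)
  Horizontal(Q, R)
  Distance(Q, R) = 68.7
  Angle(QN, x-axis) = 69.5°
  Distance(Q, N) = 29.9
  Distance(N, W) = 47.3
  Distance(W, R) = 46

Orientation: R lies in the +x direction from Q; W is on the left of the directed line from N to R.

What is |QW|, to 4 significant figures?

70.39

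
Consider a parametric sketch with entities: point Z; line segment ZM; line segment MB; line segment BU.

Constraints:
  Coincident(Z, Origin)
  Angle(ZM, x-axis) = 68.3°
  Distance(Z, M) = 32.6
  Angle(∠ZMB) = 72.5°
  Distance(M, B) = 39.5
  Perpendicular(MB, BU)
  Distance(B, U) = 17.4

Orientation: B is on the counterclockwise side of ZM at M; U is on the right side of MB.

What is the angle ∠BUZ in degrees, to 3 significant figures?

31.5°

∠ZMB = 72.5°, so MB runs at 68.3° + (180° − 72.5°) = 176° from the x-axis; with |MB| = 39.5, B = M + 39.5·(cos 176°, sin 176°) = (-27.3, 33.2). MB is perpendicular to BU; with |BU| = 17.4 on the right of MB, U = B + 17.4·(0.0732, 0.997) = (-26.1, 50.5). Then cos ∠BUZ = UB·UZ / (|UB||UZ|), giving 31.5°.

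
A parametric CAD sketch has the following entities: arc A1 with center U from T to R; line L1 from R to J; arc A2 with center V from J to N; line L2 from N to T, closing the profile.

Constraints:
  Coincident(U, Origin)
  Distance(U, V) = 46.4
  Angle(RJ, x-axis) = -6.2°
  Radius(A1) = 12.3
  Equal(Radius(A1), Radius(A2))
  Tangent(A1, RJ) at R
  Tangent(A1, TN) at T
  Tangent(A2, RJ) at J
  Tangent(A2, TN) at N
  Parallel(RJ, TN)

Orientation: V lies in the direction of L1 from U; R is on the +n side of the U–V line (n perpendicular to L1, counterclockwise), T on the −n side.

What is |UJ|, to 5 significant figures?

48.003

Tangency of A1 to both parallel lines with radius 12.3 puts R and T at U ± 12.3·n: R = (1.3284, 12.228), T = (-1.3284, -12.228). Equal radii place J and N the same way about V: J = V + 12.3·n = (47.457, 7.2169), N = V − 12.3·n = (44.800, -17.239). Then |UJ| = |J − U| = 48.003.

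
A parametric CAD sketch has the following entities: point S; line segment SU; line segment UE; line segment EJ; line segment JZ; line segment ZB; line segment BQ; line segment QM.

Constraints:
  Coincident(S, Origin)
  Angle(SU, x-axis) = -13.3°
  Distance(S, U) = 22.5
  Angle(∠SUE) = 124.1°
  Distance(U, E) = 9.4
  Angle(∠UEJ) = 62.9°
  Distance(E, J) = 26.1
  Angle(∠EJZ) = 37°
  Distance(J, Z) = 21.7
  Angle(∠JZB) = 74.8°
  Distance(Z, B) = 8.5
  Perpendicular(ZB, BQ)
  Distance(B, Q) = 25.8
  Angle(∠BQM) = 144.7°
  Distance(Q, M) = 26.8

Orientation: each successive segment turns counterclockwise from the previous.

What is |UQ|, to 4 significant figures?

28.33

S is at the origin; SU runs at -13.3° with length 22.5, so U = (21.90, -5.176). ∠SUE = 124.1° gives UE at 42.60° from the x-axis; with |UE| = 9.4, E = (28.82, 1.187). ∠UEJ = 62.9° gives EJ at 159.7° from the x-axis; with |EJ| = 26.1, J = (4.337, 10.24). ∠EJZ = 37.0° gives JZ at -57.30° from the x-axis; with |JZ| = 21.7, Z = (16.06, -8.019). ∠JZB = 74.8° gives ZB at 47.90° from the x-axis; with |ZB| = 8.5, B = (21.76, -1.712). ZB is perpendicular to BQ, so BQ runs at 137.9°; with |BQ| = 25.8, Q = (2.616, 15.58). Then |UQ| = |Q − U| = 28.33.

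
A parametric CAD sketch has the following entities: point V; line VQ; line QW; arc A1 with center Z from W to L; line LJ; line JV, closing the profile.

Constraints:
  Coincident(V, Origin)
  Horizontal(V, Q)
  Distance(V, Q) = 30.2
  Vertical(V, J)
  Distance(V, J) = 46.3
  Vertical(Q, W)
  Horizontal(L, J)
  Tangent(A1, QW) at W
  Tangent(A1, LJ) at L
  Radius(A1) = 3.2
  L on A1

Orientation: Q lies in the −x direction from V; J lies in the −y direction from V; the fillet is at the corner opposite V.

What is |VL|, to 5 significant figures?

53.597

The virtual corner opposite V is at (-30.200, -46.300). A1 meets QW tangentially, so ZW is at right angles to QW and A1 meets LJ tangentially, so ZL is at right angles to LJ, with radius 3.2, so the center Z sits 3.2 in from both sides at Z = (-27.000, -43.100). That places the tangent points at W = (-30.200, -43.100) on QW and L = (-27.000, -46.300) on LJ. Then |VL| = |L − V| = 53.597.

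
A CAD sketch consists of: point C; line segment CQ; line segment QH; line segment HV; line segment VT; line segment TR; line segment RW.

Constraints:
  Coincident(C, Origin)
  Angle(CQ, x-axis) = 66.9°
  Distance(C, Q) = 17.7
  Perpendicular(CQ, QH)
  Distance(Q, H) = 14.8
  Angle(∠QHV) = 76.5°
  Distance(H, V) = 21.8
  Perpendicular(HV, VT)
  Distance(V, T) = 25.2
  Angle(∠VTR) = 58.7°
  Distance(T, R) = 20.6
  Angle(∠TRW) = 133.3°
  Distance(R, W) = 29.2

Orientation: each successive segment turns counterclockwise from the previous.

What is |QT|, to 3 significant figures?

21.3

C is at the origin; CQ runs at 66.9° with length 17.7, so Q = (6.94, 16.3). CQ is perpendicular to QH, so QH runs at 157°; with |QH| = 14.8, H = (-6.67, 22.1). ∠QHV = 76.5° gives HV at -99.6° from the x-axis; with |HV| = 21.8, V = (-10.3, 0.593). HV ⟂ VT, so VT runs at -9.60°; with |VT| = 25.2, T = (14.5, -3.61). Then |QT| = |T − Q| = 21.3.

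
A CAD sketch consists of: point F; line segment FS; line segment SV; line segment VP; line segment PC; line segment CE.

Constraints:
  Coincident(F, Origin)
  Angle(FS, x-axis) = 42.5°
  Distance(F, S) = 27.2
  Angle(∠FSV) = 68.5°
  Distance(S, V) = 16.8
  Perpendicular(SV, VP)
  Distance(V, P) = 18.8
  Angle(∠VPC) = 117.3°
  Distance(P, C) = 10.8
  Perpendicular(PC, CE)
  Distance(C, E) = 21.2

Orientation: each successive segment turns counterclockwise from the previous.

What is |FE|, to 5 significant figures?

23.913

∠VPC = 117.3° gives PC at -53.300° from the x-axis; with |PC| = 10.8, C = (3.1672, 0.18418). PC ⟂ CE, so CE runs at 36.700°; with |CE| = 21.2, E = (20.165, 12.854). Then |FE| = |E − F| = 23.913.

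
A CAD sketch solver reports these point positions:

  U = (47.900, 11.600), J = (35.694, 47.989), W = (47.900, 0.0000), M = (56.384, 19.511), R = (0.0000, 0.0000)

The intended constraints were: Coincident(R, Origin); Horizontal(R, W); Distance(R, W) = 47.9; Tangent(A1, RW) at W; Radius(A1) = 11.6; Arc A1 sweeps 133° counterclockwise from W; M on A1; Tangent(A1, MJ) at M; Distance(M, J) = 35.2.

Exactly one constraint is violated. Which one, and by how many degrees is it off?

Tangent(A1, MJ) at M — off by 7.00°.

R = (0.00, 0.00) ✓; R.y = 0.00, W.y = 0.00 ✓; |RW| = 47.90 ✓; ∠(UW, WR) = 90.00° ✓; |UW| = 11.60 ✓; bearing(U→M) − bearing(U→W) = 133.0° ✓; |UM| = 11.60 ✓; ∠(UM, MJ) = 97.00° ✗; |MJ| = 35.20 ✓.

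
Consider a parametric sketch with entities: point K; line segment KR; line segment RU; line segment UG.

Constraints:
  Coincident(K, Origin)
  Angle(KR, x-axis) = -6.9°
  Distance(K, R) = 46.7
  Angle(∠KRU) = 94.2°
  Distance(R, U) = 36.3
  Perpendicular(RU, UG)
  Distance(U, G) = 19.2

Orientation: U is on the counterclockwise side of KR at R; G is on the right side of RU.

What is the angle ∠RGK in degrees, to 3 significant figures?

31.0°

∠KRU = 94.2°, so RU runs at -6.9° + (180° − 94.2°) = 78.9° from the x-axis; with |RU| = 36.3, U = R + 36.3·(cos 78.9°, sin 78.9°) = (53.4, 30.0). The perpendicularity gives UG at right angles to RU; with |UG| = 19.2 on the right of RU, G = U + 19.2·(0.981, -0.193) = (72.2, 26.3). Then cos ∠RGK = GR·GK / (|GR||GK|), giving 31.0°.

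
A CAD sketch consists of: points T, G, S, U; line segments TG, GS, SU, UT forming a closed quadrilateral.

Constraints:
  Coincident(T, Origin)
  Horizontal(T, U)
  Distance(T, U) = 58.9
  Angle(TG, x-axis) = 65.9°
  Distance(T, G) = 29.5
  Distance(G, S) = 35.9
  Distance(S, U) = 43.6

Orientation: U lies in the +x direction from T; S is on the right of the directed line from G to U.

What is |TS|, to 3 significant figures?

18.4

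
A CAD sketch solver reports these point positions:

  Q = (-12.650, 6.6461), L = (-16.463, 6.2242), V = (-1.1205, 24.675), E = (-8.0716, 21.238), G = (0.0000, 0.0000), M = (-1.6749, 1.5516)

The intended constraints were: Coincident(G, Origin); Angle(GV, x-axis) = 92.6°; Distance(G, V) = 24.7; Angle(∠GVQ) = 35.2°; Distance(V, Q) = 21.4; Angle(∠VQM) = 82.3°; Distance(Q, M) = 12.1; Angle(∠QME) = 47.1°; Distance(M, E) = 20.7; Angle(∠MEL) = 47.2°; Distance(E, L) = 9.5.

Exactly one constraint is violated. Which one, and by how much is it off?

Distance(E, L) = 9.5 — off by 7.70.

G = (0.00, 0.00) ✓; GV at 92.60° ✓; |GV| = 24.70 ✓; ∠GVQ = 35.20° ✓; |VQ| = 21.40 ✓; ∠VQM = 82.30° ✓; |QM| = 12.10 ✓; ∠QME = 47.10° ✓; |ME| = 20.70 ✓; ∠MEL = 47.20° ✓; |EL| = 17.20 ✗.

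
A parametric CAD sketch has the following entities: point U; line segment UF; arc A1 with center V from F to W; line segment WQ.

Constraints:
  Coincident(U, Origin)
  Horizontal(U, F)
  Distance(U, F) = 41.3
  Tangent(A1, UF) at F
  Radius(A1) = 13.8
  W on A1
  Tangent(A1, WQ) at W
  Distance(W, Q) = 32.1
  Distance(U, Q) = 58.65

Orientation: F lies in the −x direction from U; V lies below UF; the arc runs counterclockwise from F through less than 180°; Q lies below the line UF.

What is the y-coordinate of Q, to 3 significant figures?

-47.9

U is at the origin; U and F share the same y with |UF| = 41.3 and F on the −x side, so F = (-41.3, 0.00). Since A1 is tangent to UF there, VF ⟂ UF, so V = F + (0, -13.8) = (-41.3, -13.8). Since VW ⟂ WQ (tangency), |VQ| = √(13.8² + 32.1²) = 34.9 regardless of where W sits on A1. So Q lies on both circle(U, 58.65) and circle(V, 34.9); the below-UF intersection is Q = (-33.8, -47.9). W is the foot of the tangent from Q: W = (-52.5, -21.8).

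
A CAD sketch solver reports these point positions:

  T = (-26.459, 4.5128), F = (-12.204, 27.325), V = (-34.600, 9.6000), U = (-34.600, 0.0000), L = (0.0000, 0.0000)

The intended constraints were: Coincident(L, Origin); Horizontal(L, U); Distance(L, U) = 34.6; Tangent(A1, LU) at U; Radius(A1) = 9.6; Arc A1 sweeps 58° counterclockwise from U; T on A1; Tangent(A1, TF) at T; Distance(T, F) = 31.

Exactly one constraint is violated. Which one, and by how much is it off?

Distance(T, F) = 31 — off by 4.10.

L = (0.00, 0.00) ✓; L.y = 0.00, U.y = 0.00 ✓; |LU| = 34.60 ✓; ∠(VU, UL) = 90.00° ✓; |VU| = 9.600 ✓; bearing(V→T) − bearing(V→U) = 58.00° ✓; |VT| = 9.600 ✓; ∠(VT, TF) = 90.00° ✓; |TF| = 26.90 ✗.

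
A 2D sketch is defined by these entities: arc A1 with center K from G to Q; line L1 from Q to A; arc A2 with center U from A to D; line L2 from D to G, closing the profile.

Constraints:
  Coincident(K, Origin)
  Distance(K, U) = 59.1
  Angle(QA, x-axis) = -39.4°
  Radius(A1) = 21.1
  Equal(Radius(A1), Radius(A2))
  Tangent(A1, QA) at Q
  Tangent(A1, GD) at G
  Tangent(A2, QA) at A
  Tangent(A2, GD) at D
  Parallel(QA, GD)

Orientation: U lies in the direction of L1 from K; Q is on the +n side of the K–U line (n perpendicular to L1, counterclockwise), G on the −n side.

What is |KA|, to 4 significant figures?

62.75

Tangency of A1 to both parallel lines with radius 21.1 puts Q and G at K ± 21.1·n: Q = (13.39, 16.30), G = (-13.39, -16.30). Equal radii place A and D the same way about U: A = U + 21.1·n = (59.06, -21.21), D = U − 21.1·n = (32.28, -53.82). Then |KA| = |A − K| = 62.75.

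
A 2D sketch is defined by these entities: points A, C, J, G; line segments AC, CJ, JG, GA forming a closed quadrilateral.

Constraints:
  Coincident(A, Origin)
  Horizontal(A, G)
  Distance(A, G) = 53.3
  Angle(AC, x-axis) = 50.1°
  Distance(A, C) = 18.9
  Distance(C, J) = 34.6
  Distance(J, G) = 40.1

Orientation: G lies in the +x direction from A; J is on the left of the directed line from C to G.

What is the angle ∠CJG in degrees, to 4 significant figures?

71.09°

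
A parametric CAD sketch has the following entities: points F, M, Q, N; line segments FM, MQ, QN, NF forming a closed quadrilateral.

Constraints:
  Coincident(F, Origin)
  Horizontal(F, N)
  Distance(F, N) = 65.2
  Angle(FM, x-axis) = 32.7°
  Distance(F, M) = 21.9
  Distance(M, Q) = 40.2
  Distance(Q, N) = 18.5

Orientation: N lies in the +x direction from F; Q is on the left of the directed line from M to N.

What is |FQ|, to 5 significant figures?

60.748

Checks: |MQ| = 40.20 ✓; |QN| = 18.50 ✓.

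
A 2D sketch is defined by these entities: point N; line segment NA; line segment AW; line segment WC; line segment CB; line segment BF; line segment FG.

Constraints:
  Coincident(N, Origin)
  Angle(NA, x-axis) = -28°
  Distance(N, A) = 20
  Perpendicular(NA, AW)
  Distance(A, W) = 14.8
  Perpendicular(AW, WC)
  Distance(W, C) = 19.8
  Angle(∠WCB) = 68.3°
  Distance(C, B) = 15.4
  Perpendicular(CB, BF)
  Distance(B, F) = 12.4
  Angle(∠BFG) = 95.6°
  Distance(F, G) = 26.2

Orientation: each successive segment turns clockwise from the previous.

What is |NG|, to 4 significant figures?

31.91

N is at the origin; NA runs at -28.0° with length 20.0, so A = (17.66, -9.389). The perpendicularity gives AW at right angles to NA, so AW runs at -118.0°; with |AW| = 14.8, W = (10.71, -22.46). The perpendicularity gives WC at right angles to AW, so WC runs at 152.0°; with |WC| = 19.8, C = (-6.772, -13.16). ∠WCB = 68.3° gives CB at 40.30° from the x-axis; with |CB| = 15.4, B = (4.974, -3.201). CB is perpendicular to BF, so BF runs at -49.70°; with |BF| = 12.4, F = (12.99, -12.66). ∠BFG = 95.6° gives FG at -134.1° from the x-axis; with |FG| = 26.2, G = (-5.239, -31.47). Then |NG| = |G − N| = 31.91.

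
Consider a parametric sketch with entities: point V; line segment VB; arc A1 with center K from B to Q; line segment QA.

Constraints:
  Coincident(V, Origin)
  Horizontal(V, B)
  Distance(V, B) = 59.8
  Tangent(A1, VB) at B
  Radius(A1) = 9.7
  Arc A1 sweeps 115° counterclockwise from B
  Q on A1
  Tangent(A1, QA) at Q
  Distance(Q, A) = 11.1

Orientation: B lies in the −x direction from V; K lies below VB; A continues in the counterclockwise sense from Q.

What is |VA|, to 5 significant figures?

68.209

V is at the origin; V and B share the same y with |VB| = 59.8 and B on the −x side, so B = (-59.800, 0.0000). The tangent condition forces KB to be normal to VB, so K = B + (0, -9.7) = (-59.800, -9.7000). On A1, B sits at bearing 90° from K; a 115° counterclockwise sweep puts Q at bearing 205°, so Q = K + 9.7·(cos 205°, sin 205°) = (-68.591, -13.799). Since A1 is tangent to QA there, KQ ⟂ QA, so QA runs along (−sin 205°, cos 205°); with |QA| = 11.1, A = (-63.900, -23.859). Then |VA| = |A − V| = 68.209.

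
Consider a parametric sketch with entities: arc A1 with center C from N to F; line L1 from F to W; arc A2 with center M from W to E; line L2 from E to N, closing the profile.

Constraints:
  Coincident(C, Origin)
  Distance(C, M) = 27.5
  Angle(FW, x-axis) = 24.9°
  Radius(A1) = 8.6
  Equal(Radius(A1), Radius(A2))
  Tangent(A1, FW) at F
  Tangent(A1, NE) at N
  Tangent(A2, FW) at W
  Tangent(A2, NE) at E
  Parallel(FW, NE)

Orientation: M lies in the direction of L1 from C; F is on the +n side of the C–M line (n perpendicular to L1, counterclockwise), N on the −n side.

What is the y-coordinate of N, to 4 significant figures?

-7.801

The slot axis is L1's direction at 24.9°, so u = (cos 24.9°, sin 24.9°) = (0.9070, 0.4210) and n = (−sin 24.9°, cos 24.9°) = (-0.4210, 0.9070). C is at the origin and M lies 27.5 along u from C, so M = 27.5·u = (24.94, 11.58). Tangency of A1 to both parallel lines with radius 8.6 puts F and N at C ± 8.6·n: F = (-3.621, 7.801), N = (3.621, -7.801). So N.y = -7.801.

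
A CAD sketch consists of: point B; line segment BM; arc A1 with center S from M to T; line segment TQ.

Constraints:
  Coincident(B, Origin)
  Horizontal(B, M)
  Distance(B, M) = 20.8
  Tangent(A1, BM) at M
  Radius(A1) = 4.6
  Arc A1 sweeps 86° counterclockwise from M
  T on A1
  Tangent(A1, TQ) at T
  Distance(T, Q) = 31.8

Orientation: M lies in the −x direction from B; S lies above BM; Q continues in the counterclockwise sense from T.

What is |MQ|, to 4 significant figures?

36.64

B is at the origin; BM is horizontal with |BM| = 20.8 and M on the −x side, so M = (-20.80, 0.000). The tangent condition forces SM to be normal to BM, so S = M + (0, 4.6) = (-20.80, 4.600). On A1, M sits at bearing -90° from S; an 86° counterclockwise sweep puts T at bearing -4°, so T = S + 4.6·(cos -4°, sin -4°) = (-16.21, 4.279). The tangent condition forces ST to be normal to TQ, so TQ runs along (−sin -4°, cos -4°); with |TQ| = 31.8, Q = (-13.99, 36.00). Then |MQ| = |Q − M| = 36.64.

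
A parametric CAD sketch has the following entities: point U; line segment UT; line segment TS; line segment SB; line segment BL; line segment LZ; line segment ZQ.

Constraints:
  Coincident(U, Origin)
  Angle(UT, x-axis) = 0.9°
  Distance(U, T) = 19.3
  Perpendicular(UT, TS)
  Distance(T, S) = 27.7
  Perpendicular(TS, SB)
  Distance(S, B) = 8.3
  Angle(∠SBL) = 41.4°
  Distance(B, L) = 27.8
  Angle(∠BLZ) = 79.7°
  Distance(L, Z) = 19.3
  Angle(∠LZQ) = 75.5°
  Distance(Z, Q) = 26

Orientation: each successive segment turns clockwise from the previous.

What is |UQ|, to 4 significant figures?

37.32

∠BLZ = 79.7° gives LZ at -58.00° from the x-axis; with |LZ| = 19.3, Z = (42.22, -25.18). ∠LZQ = 75.5° gives ZQ at -162.5° from the x-axis; with |ZQ| = 26.0, Q = (17.43, -33.00). Then |UQ| = |Q − U| = 37.32.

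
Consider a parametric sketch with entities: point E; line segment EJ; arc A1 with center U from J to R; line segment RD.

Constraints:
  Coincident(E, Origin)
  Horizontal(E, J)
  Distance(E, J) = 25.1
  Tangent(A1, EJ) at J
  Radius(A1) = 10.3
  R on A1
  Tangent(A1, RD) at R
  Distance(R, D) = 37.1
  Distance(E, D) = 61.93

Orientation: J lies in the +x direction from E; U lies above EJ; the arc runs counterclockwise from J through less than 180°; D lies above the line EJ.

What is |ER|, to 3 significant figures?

36.0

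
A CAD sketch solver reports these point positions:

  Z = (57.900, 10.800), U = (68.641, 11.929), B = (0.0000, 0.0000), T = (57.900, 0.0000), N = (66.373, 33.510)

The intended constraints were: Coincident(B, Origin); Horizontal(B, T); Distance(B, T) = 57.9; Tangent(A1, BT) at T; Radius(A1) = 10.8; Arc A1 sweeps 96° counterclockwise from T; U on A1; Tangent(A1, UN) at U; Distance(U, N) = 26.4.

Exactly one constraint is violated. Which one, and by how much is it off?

Distance(U, N) = 26.4 — off by 4.70.

B = (0.00, 0.00) ✓; B.y = 0.00, T.y = 0.00 ✓; |BT| = 57.90 ✓; ∠(ZT, TB) = 90.00° ✓; |ZT| = 10.80 ✓; bearing(Z→U) − bearing(Z→T) = 96.00° ✓; |ZU| = 10.80 ✓; ∠(ZU, UN) = 90.00° ✓; |UN| = 21.70 ✗.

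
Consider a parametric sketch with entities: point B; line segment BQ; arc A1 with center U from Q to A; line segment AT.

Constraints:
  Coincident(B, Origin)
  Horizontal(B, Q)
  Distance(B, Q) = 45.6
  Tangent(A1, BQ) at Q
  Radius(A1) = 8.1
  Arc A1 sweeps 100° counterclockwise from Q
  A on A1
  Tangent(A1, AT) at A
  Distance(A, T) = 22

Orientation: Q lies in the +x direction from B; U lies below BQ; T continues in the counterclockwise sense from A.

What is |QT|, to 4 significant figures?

31.45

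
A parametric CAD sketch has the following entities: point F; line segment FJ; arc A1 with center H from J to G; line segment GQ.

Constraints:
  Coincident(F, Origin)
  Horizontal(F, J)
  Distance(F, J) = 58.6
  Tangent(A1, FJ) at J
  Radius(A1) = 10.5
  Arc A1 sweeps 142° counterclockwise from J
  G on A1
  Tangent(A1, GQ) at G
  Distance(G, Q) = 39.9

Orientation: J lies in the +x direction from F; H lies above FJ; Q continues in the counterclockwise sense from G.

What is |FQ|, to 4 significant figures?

54.85

F is at the origin; F and J share the same y with |FJ| = 58.6 and J on the +x side, so J = (58.60, 0.000). Since A1 is tangent to FJ there, HJ ⟂ FJ, so H = J + (0, 10.5) = (58.60, 10.50). On A1, J sits at bearing -90° from H; a 142° counterclockwise sweep puts G at bearing 52°, so G = H + 10.5·(cos 52°, sin 52°) = (65.06, 18.77). Since A1 is tangent to GQ there, HG ⟂ GQ, so GQ runs along (−sin 52°, cos 52°); with |GQ| = 39.9, Q = (33.62, 43.34). Then |FQ| = |Q − F| = 54.85.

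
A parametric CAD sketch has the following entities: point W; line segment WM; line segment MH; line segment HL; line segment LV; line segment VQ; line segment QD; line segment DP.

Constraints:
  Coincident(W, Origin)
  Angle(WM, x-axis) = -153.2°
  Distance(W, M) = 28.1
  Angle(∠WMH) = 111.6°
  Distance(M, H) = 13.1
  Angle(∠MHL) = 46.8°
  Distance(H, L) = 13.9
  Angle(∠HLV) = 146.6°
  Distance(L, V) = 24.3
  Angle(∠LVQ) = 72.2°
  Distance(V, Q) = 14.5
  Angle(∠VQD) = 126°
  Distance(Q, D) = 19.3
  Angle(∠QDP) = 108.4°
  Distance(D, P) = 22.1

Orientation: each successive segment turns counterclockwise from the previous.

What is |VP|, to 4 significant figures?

36.00

W is at the origin; WM runs at -153.2° with length 28.1, so M = (-25.08, -12.67). ∠WMH = 111.6° gives MH at -84.80° from the x-axis; with |MH| = 13.1, H = (-23.89, -25.72). ∠MHL = 46.8° gives HL at 48.40° from the x-axis; with |HL| = 13.9, L = (-14.67, -15.32). ∠HLV = 146.6° gives LV at 81.80° from the x-axis; with |LV| = 24.3, V = (-11.20, 8.730). ∠LVQ = 72.2° gives VQ at -170.4° from the x-axis; with |VQ| = 14.5, Q = (-25.50, 6.312). ∠VQD = 126.0° gives QD at -116.4° from the x-axis; with |QD| = 19.3, D = (-34.08, -10.98). ∠QDP = 108.4° gives DP at -44.80° from the x-axis; with |DP| = 22.1, P = (-18.40, -26.55). Then |VP| = |P − V| = 36.00.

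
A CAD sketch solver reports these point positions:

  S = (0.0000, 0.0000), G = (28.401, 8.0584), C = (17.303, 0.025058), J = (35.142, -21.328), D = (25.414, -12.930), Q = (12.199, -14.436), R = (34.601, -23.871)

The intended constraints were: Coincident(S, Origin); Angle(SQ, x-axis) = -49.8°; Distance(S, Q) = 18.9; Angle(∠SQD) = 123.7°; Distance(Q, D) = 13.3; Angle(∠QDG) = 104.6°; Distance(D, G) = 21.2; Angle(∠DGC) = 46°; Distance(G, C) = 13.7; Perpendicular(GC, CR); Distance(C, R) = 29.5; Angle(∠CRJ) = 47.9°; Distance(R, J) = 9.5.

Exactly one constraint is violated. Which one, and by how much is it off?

Distance(R, J) = 9.5 — off by 6.90.

S = (0.00, 0.00) ✓; SQ at -49.80° ✓; |SQ| = 18.90 ✓; ∠SQD = 123.7° ✓; |QD| = 13.30 ✓; ∠QDG = 104.6° ✓; |DG| = 21.20 ✓; ∠DGC = 46.00° ✓; |GC| = 13.70 ✓; ∠(GC, CR) = 90.00° ✓; |CR| = 29.50 ✓; ∠CRJ = 47.91° ✓; |RJ| = 2.600 ✗.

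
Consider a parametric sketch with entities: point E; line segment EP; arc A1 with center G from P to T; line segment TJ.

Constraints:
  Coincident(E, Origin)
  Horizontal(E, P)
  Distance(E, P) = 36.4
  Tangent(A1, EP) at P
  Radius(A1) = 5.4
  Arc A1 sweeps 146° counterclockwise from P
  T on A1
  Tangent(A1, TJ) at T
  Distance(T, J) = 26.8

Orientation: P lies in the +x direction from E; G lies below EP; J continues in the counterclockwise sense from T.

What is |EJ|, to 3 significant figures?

60.9

E is at the origin; E and P share the same y with |EP| = 36.4 and P on the +x side, so P = (36.4, 0.00). Since A1 is tangent to EP there, GP ⟂ EP, so G = P + (0, -5.4) = (36.4, -5.40). On A1, P sits at bearing 90° from G; a 146° counterclockwise sweep puts T at bearing 236°, so T = G + 5.4·(cos 236°, sin 236°) = (33.4, -9.88). Tangency of A1 to TJ means the radius GT is perpendicular to TJ, so TJ runs along (−sin 236°, cos 236°); with |TJ| = 26.8, J = (55.6, -24.9). Then |EJ| = |J − E| = 60.9.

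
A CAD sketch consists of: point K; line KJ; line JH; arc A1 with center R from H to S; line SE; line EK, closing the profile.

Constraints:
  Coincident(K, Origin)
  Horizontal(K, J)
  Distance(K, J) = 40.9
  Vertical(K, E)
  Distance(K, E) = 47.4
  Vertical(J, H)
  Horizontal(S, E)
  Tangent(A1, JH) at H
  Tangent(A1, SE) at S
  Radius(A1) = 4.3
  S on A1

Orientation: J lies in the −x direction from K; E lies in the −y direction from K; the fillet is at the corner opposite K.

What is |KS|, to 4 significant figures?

59.89

The virtual corner opposite K is at (-40.90, -47.40). The tangent condition forces RH to be normal to JH and since A1 is tangent to SE there, RS ⟂ SE, with radius 4.3, so the center R sits 4.3 in from both sides at R = (-36.60, -43.10). That places the tangent points at H = (-40.90, -43.10) on JH and S = (-36.60, -47.40) on SE. Then |KS| = |S − K| = 59.89.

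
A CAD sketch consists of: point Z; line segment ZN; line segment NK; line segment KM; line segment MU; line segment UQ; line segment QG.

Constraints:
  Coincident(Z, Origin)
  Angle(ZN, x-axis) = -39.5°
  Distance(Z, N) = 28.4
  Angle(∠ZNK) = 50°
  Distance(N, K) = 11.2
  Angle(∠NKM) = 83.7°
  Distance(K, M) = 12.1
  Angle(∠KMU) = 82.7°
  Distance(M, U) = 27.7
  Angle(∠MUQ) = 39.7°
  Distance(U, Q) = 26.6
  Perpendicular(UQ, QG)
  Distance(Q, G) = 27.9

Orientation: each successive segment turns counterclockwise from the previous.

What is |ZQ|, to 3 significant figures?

30.2

Z is at the origin; ZN runs at -39.5° with length 28.4, so N = (21.9, -18.1). ∠ZNK = 50.0° gives NK at 90.5° from the x-axis; with |NK| = 11.2, K = (21.8, -6.87). ∠NKM = 83.7° gives KM at -173° from the x-axis; with |KM| = 12.1, M = (9.80, -8.30). ∠KMU = 82.7° gives MU at -75.9° from the x-axis; with |MU| = 27.7, U = (16.5, -35.2). ∠MUQ = 39.7° gives UQ at 64.4° from the x-axis; with |UQ| = 26.6, Q = (28.0, -11.2). Then |ZQ| = |Q − Z| = 30.2.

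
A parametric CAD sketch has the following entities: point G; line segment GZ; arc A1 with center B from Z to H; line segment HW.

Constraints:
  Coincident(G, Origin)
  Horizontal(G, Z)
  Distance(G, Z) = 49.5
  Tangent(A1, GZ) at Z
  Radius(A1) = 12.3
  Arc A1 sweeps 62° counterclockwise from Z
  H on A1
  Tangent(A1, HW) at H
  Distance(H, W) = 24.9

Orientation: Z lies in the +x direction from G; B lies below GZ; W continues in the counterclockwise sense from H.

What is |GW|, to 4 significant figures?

39.23

G is at the origin; GZ is horizontal with |GZ| = 49.5 and Z on the +x side, so Z = (49.50, 0.000). Tangency of A1 to GZ means the radius BZ is perpendicular to GZ, so B = Z + (0, -12.3) = (49.50, -12.30). On A1, Z sits at bearing 90° from B; a 62° counterclockwise sweep puts H at bearing 152°, so H = B + 12.3·(cos 152°, sin 152°) = (38.64, -6.525). Tangency of A1 to HW means the radius BH is perpendicular to HW, so HW runs along (−sin 152°, cos 152°); with |HW| = 24.9, W = (26.95, -28.51). Then |GW| = |W − G| = 39.23.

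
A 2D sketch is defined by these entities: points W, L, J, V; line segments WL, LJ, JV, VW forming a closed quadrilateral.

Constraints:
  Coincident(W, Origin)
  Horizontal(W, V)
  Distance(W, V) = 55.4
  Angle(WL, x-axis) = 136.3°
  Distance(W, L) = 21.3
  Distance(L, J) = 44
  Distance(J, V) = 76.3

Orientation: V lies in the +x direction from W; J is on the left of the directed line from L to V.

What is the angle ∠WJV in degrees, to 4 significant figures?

46.50°

Checks: |LJ| = 44.00 ✓; |JV| = 76.30 ✓.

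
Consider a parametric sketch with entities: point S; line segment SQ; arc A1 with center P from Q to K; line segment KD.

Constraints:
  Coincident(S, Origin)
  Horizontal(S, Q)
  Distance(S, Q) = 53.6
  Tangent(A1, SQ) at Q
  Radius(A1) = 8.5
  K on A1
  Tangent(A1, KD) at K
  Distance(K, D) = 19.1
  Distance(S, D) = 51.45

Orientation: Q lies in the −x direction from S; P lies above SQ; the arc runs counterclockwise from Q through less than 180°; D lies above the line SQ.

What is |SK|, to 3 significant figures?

45.8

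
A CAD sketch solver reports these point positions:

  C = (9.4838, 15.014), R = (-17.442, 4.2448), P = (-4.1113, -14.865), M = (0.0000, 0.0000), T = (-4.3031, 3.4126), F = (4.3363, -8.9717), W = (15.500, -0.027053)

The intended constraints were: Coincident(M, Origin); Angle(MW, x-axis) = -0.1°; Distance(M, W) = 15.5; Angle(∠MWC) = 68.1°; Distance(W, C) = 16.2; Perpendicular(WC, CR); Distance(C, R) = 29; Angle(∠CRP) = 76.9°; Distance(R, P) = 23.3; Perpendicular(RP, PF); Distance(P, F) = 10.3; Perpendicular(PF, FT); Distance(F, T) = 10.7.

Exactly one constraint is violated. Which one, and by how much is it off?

Distance(F, T) = 10.7 — off by 4.40.

M = (0.00, 0.00) ✓; MW at -0.1000° ✓; |MW| = 15.50 ✓; ∠MWC = 68.10° ✓; |WC| = 16.20 ✓; ∠(WC, CR) = 90.00° ✓; |CR| = 29.00 ✓; ∠CRP = 76.90° ✓; |RP| = 23.30 ✓; ∠(RP, PF) = 90.00° ✓; |PF| = 10.30 ✓; ∠(PF, FT) = 90.00° ✓; |FT| = 15.10 ✗.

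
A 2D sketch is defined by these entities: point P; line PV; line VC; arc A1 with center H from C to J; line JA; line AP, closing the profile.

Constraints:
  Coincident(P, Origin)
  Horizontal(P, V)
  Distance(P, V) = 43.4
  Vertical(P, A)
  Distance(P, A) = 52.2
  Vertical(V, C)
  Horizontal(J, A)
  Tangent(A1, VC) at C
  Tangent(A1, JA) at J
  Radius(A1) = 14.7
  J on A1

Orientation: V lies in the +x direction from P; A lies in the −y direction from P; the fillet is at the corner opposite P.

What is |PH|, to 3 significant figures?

47.2

P is at the origin; P and V share the same y with |PV| = 43.4 and V on the +x side, so V = (43.4, 0.00). P and A share the same x with |PA| = 52.2 and A on the −y side, so A = (0.00, -52.2). The virtual corner opposite P is at (43.4, -52.2). Tangency of A1 to VC means the radius HC is perpendicular to VC and the tangent condition forces HJ to be normal to JA, with radius 14.7, so the center H sits 14.7 in from both sides at H = (28.7, -37.5). Then |PH| = |H − P| = 47.2.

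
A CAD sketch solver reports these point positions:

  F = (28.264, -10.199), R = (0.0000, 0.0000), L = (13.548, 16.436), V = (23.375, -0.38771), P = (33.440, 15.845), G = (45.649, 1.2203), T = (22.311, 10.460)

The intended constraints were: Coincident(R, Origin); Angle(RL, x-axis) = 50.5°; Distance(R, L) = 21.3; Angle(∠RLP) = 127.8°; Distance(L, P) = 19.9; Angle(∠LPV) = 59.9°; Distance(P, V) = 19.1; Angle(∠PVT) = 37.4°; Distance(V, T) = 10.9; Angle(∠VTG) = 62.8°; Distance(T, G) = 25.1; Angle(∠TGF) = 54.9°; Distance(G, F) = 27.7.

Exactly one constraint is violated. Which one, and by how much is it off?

Distance(G, F) = 27.7 — off by 6.90.

R = (0.00, 0.00) ✓; RL at 50.50° ✓; |RL| = 21.30 ✓; ∠RLP = 127.8° ✓; |LP| = 19.90 ✓; ∠LPV = 59.90° ✓; |PV| = 19.10 ✓; ∠PVT = 37.40° ✓; |VT| = 10.90 ✓; ∠VTG = 62.80° ✓; |TG| = 25.10 ✓; ∠TGF = 54.90° ✓; |GF| = 20.80 ✗.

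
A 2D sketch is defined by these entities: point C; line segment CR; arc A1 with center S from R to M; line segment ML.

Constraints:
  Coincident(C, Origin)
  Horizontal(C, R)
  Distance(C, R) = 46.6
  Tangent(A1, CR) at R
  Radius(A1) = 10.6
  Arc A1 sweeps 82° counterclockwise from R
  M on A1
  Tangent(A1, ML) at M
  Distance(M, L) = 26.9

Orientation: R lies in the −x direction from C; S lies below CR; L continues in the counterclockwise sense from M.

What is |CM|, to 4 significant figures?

57.82

The tangent condition forces SR to be normal to CR, so S = R + (0, -10.6) = (-46.60, -10.60). On A1, R sits at bearing 90° from S; an 82° counterclockwise sweep puts M at bearing 172°, so M = S + 10.6·(cos 172°, sin 172°) = (-57.10, -9.125). Then |CM| = |M − C| = 57.82.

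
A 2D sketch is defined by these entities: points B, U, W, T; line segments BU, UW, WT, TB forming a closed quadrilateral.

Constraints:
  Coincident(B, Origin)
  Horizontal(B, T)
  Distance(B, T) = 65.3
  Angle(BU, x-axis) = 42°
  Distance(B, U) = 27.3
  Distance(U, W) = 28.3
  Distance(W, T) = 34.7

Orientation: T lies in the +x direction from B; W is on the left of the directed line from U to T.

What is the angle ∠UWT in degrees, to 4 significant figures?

100.4°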